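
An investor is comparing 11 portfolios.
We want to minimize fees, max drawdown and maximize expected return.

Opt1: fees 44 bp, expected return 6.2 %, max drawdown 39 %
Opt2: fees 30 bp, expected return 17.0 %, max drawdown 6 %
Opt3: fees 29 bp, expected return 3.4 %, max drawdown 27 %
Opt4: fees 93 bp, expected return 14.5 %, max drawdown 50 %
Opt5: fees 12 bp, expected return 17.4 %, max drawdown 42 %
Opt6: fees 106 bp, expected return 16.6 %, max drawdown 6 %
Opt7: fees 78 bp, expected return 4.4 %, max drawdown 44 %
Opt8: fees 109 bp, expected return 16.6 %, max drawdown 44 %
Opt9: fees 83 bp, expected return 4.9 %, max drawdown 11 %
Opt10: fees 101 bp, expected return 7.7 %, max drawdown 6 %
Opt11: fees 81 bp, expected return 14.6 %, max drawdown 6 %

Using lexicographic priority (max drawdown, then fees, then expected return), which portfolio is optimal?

Opt2

First minimize max drawdown: best is 6, kept {Opt2, Opt6, Opt10, Opt11}.
Then minimize fees: best is 30, kept {Opt2}.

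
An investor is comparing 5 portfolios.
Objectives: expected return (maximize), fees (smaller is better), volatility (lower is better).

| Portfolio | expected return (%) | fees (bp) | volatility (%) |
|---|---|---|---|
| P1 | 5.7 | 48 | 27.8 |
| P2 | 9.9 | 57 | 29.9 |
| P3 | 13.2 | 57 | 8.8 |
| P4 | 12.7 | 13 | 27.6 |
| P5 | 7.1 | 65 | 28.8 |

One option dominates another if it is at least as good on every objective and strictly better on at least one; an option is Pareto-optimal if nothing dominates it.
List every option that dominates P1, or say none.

P4: expected return 12.7≥5.7, fees 13≤48, volatility 27.6≤27.8 — dominates P1.
Others (P2, P3, P5) are each worse than P1 on at least one objective.

P4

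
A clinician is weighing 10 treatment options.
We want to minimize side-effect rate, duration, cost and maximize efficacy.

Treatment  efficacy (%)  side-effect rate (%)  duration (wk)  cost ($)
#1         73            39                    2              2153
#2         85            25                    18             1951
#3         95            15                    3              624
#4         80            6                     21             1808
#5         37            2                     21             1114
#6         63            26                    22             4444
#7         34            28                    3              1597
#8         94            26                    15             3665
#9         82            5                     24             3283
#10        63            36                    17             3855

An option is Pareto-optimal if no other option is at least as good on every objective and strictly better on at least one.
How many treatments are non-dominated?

5

#1: not dominated (best duration).
#2: dominated by #3 (efficacy 95≥85, side-effect rate 15≤25, duration 3≤18, cost 624≤1951).
#3: not dominated (best efficacy).
#4: not dominated.
#5: not dominated (best side-effect rate).
#6: dominated by #2 (efficacy 85≥63, side-effect rate 25≤26, duration 18≤22, cost 1951≤4444).
#7: dominated by #3 (efficacy 95≥34, side-effect rate 15≤28, duration 3≤3, cost 624≤1597).
#8: dominated by #3 (efficacy 95≥94, side-effect rate 15≤26, duration 3≤15, cost 624≤3665).
#9: not dominated.
#10: dominated by #3 (efficacy 95≥63, side-effect rate 15≤36, duration 3≤17, cost 624≤3855).
Pareto-optimal: #1, #3, #4, #5, #9 → 5.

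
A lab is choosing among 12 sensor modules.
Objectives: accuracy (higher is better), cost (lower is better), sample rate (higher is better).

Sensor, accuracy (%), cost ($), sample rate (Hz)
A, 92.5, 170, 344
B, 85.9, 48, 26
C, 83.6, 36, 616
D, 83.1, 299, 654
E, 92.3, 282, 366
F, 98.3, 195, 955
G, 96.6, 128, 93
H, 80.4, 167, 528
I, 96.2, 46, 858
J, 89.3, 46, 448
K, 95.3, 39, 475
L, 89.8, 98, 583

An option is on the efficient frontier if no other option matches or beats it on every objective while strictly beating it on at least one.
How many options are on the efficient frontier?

5

A: dominated by I (accuracy 96.2≥92.5, cost 46≤170, sample rate 858≥344).
B: dominated by I (accuracy 96.2≥85.9, cost 46≤48, sample rate 858≥26).
C: not dominated (best cost).
D: dominated by F (accuracy 98.3≥83.1, cost 195≤299, sample rate 955≥654).
E: dominated by F (accuracy 98.3≥92.3, cost 195≤282, sample rate 955≥366).
F: not dominated (best accuracy).
G: not dominated.
H: dominated by C (accuracy 83.6≥80.4, cost 36≤167, sample rate 616≥528).
I: not dominated.
J: dominated by I (accuracy 96.2≥89.3, cost 46≤46, sample rate 858≥448).
K: not dominated.
L: dominated by I (accuracy 96.2≥89.8, cost 46≤98, sample rate 858≥583).
Pareto-optimal: C, F, G, I, K → 5.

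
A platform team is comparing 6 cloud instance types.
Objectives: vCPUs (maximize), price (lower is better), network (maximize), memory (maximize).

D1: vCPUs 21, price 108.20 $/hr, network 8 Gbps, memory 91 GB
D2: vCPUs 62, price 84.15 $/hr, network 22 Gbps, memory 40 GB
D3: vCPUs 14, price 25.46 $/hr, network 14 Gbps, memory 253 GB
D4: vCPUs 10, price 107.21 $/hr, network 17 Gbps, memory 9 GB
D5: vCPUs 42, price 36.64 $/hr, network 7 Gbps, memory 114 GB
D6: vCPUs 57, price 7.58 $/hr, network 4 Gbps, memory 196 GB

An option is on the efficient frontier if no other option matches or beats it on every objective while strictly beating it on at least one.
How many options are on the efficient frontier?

5

D1: not dominated.
D2: not dominated (best vCPUs).
D3: not dominated (best memory).
D4: dominated by D2 (vCPUs 62≥10, price 84.15≤107.21, network 22≥17, memory 40≥9).
D5: not dominated.
D6: not dominated (best price).
Pareto-optimal: D1, D2, D3, D5, D6 → 5.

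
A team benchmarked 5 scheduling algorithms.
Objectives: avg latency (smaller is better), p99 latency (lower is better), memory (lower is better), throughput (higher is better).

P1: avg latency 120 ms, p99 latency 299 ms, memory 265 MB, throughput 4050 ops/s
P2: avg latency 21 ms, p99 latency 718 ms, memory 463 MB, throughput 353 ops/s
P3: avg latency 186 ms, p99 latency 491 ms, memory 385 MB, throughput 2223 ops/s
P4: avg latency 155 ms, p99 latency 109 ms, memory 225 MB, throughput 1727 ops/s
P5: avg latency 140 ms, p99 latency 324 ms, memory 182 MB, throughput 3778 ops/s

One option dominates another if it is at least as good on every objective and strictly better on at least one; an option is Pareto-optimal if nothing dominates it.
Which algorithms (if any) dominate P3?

P1, P5

P1: avg latency 120≤186, p99 latency 299≤491, memory 265≤385, throughput 4050≥2223 — dominates P3.
P5: avg latency 140≤186, p99 latency 324≤491, memory 182≤385, throughput 3778≥2223 — dominates P3.
Others (P2, P4) are each worse than P3 on at least one objective.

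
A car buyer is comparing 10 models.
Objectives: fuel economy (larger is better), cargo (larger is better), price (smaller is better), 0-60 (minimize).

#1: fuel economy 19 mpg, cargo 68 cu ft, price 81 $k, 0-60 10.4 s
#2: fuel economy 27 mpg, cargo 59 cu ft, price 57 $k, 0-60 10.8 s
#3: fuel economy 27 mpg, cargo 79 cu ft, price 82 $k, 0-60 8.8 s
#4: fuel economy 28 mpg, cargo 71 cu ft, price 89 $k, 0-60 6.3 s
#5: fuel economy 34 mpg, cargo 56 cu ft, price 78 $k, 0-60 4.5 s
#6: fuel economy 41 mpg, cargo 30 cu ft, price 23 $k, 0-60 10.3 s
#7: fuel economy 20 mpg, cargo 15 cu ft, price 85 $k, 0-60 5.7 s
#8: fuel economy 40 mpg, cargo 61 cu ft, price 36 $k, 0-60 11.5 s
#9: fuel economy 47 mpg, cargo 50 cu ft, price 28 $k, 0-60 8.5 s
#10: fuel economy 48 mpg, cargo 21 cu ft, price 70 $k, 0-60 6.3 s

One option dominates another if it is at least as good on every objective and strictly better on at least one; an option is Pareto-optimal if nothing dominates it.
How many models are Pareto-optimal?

9

#1: not dominated.
#2: not dominated.
#3: not dominated (best cargo).
#4: not dominated.
#5: not dominated (best 0-60).
#6: not dominated (best price).
#7: dominated by #5 (fuel economy 34≥20, cargo 56≥15, price 78≤85, 0-60 4.5≤5.7).
#8: not dominated.
#9: not dominated.
#10: not dominated (best fuel economy).
Pareto-optimal: #1, #2, #3, #4, #5, #6, #8, #9, #10 → 9.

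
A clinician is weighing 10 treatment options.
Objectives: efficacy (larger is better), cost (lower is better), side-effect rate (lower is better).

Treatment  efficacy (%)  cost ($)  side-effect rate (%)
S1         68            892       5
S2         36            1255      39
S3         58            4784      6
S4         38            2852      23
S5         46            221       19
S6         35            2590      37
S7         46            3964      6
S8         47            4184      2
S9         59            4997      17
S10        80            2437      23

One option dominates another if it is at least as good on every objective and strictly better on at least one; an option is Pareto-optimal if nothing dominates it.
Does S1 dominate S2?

Yes

S1 vs S2: efficacy 68≥36, cost 892≤1255, side-effect rate 5≤39 — S1 is at least as good on every objective with at least one strict improvement.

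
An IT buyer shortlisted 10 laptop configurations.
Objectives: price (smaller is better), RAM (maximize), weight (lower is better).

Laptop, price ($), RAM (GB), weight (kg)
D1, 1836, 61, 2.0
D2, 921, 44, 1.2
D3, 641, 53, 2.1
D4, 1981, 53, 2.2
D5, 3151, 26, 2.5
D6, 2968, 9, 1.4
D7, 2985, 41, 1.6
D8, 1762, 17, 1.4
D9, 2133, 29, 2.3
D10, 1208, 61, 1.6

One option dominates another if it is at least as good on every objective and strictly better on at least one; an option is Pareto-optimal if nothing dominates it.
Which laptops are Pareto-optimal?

D2, D3, D10

D1: dominated by D10 (price 1208≤1836, RAM 61≥61, weight 1.6≤2.0).
D2: not dominated (best weight).
D3: not dominated (best price).
D4: dominated by D1 (price 1836≤1981, RAM 61≥53, weight 2.0≤2.2).
D5: dominated by D1 (price 1836≤3151, RAM 61≥26, weight 2.0≤2.5).
D6: dominated by D2 (price 921≤2968, RAM 44≥9, weight 1.2≤1.4).
D7: dominated by D2 (price 921≤2985, RAM 44≥41, weight 1.2≤1.6).
D8: dominated by D2 (price 921≤1762, RAM 44≥17, weight 1.2≤1.4).
D9: dominated by D1 (price 1836≤2133, RAM 61≥29, weight 2.0≤2.3).
D10: not dominated.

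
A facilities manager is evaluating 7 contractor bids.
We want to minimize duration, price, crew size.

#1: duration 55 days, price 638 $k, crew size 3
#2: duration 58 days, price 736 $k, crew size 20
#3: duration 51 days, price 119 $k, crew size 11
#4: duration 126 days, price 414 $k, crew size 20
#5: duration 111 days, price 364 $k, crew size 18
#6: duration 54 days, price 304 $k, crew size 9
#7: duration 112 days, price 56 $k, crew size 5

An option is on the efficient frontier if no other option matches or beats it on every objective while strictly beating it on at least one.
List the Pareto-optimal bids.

#1, #3, #6, #7

#1: not dominated (best crew size).
#2: dominated by #1 (duration 55≤58, price 638≤736, crew size 3≤20).
#3: not dominated (best duration).
#4: dominated by #3 (duration 51≤126, price 119≤414, crew size 11≤20).
#5: dominated by #3 (duration 51≤111, price 119≤364, crew size 11≤18).
#6: not dominated.
#7: not dominated (best price).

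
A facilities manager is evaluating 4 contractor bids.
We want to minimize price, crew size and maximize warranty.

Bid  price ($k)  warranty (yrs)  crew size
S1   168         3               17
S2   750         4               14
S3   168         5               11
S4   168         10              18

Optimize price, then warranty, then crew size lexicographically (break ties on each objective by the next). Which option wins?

S4

First minimize price: best is 168, kept {S1, S3, S4}.
Then maximize warranty: best is 10, kept {S4}.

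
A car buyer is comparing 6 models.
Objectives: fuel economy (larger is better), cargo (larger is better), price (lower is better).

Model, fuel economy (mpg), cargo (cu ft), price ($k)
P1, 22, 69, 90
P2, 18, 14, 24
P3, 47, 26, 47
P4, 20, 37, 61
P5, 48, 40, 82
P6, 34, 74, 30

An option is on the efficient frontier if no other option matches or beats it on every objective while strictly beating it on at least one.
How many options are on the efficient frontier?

4

P1: dominated by P6 (fuel economy 34≥22, cargo 74≥69, price 30≤90).
P2: not dominated (best price).
P3: not dominated.
P4: dominated by P6 (fuel economy 34≥20, cargo 74≥37, price 30≤61).
P5: not dominated (best fuel economy).
P6: not dominated (best cargo).
Pareto-optimal: P2, P3, P5, P6 → 4.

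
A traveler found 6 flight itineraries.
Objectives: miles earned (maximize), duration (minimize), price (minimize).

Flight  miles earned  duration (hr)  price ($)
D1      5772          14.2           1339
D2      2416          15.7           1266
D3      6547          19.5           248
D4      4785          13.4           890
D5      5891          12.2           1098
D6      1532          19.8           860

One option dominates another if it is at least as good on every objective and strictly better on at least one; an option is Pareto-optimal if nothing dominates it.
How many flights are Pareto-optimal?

3

D1: dominated by D5 (miles earned 5891≥5772, duration 12.2≤14.2, price 1098≤1339).
D2: dominated by D4 (miles earned 4785≥2416, duration 13.4≤15.7, price 890≤1266).
D3: not dominated (best miles earned).
D4: not dominated.
D5: not dominated (best duration).
D6: dominated by D3 (miles earned 6547≥1532, duration 19.5≤19.8, price 248≤860).
Pareto-optimal: D3, D4, D5 → 3.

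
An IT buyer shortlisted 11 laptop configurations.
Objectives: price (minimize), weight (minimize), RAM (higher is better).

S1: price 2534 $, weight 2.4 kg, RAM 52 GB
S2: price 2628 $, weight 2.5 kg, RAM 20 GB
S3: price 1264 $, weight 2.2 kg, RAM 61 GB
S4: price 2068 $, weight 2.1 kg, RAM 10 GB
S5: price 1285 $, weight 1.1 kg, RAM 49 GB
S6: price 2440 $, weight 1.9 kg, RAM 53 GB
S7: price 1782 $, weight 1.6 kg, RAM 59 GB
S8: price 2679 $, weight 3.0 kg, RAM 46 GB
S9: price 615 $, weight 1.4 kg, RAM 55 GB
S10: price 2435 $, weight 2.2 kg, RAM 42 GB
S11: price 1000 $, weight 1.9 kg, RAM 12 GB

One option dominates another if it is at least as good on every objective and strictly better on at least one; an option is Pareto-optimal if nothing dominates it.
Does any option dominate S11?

Yes

S9 vs S11: price 615≤1000, weight 1.4≤1.9, RAM 55≥12 — S9 is at least as good on every objective and strictly better on at least one, so S9 dominates S11.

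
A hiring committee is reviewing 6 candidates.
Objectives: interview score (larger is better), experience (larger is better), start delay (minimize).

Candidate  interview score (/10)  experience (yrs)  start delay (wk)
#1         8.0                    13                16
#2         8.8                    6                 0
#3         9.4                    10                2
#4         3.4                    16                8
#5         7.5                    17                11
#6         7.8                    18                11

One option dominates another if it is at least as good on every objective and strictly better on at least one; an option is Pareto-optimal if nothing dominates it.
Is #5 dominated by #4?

#4 vs #5: #4 is worse on interview score (3.4 vs 7.5), so it does not dominate #5.

No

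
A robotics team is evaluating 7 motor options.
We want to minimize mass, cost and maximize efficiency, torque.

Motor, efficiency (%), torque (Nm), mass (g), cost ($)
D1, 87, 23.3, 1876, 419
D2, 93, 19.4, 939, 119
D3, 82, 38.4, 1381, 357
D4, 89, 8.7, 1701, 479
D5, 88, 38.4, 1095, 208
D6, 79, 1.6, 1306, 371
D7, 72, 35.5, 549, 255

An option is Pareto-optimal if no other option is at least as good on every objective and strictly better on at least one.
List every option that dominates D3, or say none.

D5: efficiency 88≥82, torque 38.4≥38.4, mass 1095≤1381, cost 208≤357 — dominates D3.
Others (D1, D2, D4, D6, D7) are each worse than D3 on at least one objective.

D5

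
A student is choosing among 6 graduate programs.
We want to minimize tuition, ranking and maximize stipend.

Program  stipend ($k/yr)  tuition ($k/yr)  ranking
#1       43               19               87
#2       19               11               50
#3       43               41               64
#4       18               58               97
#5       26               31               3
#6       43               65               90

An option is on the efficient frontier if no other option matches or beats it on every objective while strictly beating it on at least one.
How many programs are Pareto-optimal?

#1: not dominated.
#2: not dominated (best tuition).
#3: not dominated.
#4: dominated by #1 (stipend 43≥18, tuition 19≤58, ranking 87≤97).
#5: not dominated (best ranking).
#6: dominated by #1 (stipend 43≥43, tuition 19≤65, ranking 87≤90).
Pareto-optimal: #1, #2, #3, #5 → 4.

4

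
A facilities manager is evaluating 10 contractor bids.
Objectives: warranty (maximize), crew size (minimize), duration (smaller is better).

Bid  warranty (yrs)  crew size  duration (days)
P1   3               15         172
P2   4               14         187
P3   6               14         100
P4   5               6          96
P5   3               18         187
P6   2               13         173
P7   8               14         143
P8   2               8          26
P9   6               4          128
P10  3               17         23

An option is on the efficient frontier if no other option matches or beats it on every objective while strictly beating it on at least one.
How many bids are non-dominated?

P1: dominated by P3 (warranty 6≥3, crew size 14≤15, duration 100≤172).
P2: dominated by P3 (warranty 6≥4, crew size 14≤14, duration 100≤187).
P3: not dominated.
P4: not dominated.
P5: dominated by P1 (warranty 3≥3, crew size 15≤18, duration 172≤187).
P6: dominated by P4 (warranty 5≥2, crew size 6≤13, duration 96≤173).
P7: not dominated (best warranty).
P8: not dominated.
P9: not dominated (best crew size).
P10: not dominated (best duration).
Pareto-optimal: P3, P4, P7, P8, P9, P10 → 6.

6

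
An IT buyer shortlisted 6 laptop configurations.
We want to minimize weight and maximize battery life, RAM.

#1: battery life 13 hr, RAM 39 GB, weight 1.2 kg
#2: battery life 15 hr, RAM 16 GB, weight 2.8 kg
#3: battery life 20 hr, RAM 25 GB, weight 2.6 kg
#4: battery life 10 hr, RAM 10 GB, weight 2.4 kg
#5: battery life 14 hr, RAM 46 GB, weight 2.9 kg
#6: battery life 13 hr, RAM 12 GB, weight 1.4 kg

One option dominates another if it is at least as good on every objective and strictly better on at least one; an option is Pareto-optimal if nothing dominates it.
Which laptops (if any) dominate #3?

#1: worse on battery life (13 vs 20).
#2: worse on battery life (15 vs 20).
#4: worse on battery life (10 vs 20).
#5: worse on battery life (14 vs 20).
#6: worse on battery life (13 vs 20).
No option dominates #3.

none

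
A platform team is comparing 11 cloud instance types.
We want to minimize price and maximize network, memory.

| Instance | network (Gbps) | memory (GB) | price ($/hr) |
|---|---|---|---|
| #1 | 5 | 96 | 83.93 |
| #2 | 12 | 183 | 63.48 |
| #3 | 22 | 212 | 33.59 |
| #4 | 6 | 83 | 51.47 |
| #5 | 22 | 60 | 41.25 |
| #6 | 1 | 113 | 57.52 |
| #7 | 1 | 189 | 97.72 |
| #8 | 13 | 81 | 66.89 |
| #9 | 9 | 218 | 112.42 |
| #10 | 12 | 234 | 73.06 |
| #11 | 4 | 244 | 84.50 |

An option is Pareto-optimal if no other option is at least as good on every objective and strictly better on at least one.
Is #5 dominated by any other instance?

#3 vs #5: network 22≥22, memory 212≥60, price 33.59≤41.25 — #3 is at least as good on every objective and strictly better on at least one, so #3 dominates #5.

Yes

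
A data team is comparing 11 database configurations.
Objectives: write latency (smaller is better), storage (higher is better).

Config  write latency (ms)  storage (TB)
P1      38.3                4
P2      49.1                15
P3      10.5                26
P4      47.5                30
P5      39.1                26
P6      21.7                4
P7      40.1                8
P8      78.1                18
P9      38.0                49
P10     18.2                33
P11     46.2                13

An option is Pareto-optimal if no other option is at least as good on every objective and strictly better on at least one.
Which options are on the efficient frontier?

P3, P9, P10

P1: dominated by P3 (write latency 10.5≤38.3, storage 26≥4).
P2: dominated by P3 (write latency 10.5≤49.1, storage 26≥15).
P3: not dominated (best write latency).
P4: dominated by P9 (write latency 38.0≤47.5, storage 49≥30).
P5: dominated by P3 (write latency 10.5≤39.1, storage 26≥26).
P6: dominated by P3 (write latency 10.5≤21.7, storage 26≥4).
P7: dominated by P3 (write latency 10.5≤40.1, storage 26≥8).
P8: dominated by P3 (write latency 10.5≤78.1, storage 26≥18).
P9: not dominated (best storage).
P10: not dominated.
P11: dominated by P3 (write latency 10.5≤46.2, storage 26≥13).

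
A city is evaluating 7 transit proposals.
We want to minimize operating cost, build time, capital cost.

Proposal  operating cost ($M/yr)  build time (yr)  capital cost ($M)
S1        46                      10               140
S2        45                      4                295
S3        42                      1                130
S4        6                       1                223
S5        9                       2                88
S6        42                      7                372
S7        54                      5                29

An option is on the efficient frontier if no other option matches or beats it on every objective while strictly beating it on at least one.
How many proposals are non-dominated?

S1: dominated by S3 (operating cost 42≤46, build time 1≤10, capital cost 130≤140).
S2: dominated by S3 (operating cost 42≤45, build time 1≤4, capital cost 130≤295).
S3: not dominated.
S4: not dominated (best operating cost).
S5: not dominated.
S6: dominated by S3 (operating cost 42≤42, build time 1≤7, capital cost 130≤372).
S7: not dominated (best capital cost).
Pareto-optimal: S3, S4, S5, S7 → 4.

4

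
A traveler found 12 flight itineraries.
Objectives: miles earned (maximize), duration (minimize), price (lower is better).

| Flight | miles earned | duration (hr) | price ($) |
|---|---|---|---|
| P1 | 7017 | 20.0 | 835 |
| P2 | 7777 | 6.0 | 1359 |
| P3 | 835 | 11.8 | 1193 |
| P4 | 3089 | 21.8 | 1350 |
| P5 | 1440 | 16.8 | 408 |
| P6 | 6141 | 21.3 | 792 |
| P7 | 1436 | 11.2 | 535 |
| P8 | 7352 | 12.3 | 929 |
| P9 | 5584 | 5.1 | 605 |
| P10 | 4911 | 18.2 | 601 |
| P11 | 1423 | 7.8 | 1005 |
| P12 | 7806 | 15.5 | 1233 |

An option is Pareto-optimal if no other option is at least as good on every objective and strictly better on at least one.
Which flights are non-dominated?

P1, P2, P5, P6, P7, P8, P9, P10, P12

P1: not dominated.
P2: not dominated.
P3: dominated by P7 (miles earned 1436≥835, duration 11.2≤11.8, price 535≤1193).
P4: dominated by P1 (miles earned 7017≥3089, duration 20.0≤21.8, price 835≤1350).
P5: not dominated (best price).
P6: not dominated.
P7: not dominated.
P8: not dominated.
P9: not dominated (best duration).
P10: not dominated.
P11: dominated by P9 (miles earned 5584≥1423, duration 5.1≤7.8, price 605≤1005).
P12: not dominated (best miles earned).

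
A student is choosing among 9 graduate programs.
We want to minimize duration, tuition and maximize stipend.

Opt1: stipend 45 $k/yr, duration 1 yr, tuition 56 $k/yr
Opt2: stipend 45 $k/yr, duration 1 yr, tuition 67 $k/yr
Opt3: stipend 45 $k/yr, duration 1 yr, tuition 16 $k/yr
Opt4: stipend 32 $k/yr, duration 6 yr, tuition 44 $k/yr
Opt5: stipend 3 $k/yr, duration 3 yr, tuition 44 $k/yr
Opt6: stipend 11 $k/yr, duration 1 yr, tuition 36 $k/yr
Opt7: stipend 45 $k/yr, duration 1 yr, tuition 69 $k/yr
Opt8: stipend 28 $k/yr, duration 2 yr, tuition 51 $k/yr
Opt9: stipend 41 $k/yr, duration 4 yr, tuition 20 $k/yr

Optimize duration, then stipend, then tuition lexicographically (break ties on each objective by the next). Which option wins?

Opt3

First minimize duration: best is 1, kept {Opt1, Opt2, Opt3, Opt6, Opt7}.
Then maximize stipend: best is 45, kept {Opt1, Opt2, Opt3, Opt7}.
Then minimize tuition: best is 16, kept {Opt3}.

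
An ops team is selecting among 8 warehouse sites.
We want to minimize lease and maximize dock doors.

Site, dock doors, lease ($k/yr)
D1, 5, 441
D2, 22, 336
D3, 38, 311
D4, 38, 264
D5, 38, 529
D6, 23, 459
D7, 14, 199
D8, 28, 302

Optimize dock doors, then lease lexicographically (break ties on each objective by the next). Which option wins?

D4

First maximize dock doors: best is 38, kept {D3, D4, D5}.
Then minimize lease: best is 264, kept {D4}.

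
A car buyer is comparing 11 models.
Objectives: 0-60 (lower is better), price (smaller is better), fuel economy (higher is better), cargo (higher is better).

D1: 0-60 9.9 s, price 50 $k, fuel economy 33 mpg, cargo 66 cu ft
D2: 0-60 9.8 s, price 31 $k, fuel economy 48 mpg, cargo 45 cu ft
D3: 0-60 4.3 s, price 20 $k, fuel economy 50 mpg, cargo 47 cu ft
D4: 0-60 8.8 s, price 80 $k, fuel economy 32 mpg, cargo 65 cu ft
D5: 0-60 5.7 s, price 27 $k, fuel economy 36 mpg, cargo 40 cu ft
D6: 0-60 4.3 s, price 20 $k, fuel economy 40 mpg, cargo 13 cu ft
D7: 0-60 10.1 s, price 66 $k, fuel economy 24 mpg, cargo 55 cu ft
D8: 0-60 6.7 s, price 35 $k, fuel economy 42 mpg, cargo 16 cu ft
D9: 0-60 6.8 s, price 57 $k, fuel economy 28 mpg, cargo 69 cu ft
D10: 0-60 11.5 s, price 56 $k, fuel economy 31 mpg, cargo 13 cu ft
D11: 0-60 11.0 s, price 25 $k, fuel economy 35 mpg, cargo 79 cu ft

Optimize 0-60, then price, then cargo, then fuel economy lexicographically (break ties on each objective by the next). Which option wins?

First minimize 0-60: best is 4.3, kept {D3, D6}.
Then minimize price: best is 20, kept {D3, D6}.
Then maximize cargo: best is 47, kept {D3}.

D3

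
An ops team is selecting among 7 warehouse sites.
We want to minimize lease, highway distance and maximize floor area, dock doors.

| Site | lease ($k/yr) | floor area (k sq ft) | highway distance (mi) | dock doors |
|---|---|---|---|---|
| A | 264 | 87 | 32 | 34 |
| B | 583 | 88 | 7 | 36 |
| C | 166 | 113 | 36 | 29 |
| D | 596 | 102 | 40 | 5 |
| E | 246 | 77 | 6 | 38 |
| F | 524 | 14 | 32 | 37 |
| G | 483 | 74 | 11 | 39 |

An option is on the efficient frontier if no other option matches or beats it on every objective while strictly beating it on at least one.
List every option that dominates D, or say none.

C: lease 166≤596, floor area 113≥102, highway distance 36≤40, dock doors 29≥5 — dominates D.
Others (A, B, E, F, G) are each worse than D on at least one objective.

C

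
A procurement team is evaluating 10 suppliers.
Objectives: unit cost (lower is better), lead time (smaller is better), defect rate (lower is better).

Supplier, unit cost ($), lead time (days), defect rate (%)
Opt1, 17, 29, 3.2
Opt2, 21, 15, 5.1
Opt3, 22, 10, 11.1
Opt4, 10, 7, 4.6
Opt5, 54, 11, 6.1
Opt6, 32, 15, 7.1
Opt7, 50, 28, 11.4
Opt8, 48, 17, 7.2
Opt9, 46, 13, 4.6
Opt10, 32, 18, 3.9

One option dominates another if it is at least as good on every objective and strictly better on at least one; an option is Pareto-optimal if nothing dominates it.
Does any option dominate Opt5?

Yes

Opt4 vs Opt5: unit cost 10≤54, lead time 7≤11, defect rate 4.6≤6.1 — Opt4 is at least as good on every objective and strictly better on at least one, so Opt4 dominates Opt5.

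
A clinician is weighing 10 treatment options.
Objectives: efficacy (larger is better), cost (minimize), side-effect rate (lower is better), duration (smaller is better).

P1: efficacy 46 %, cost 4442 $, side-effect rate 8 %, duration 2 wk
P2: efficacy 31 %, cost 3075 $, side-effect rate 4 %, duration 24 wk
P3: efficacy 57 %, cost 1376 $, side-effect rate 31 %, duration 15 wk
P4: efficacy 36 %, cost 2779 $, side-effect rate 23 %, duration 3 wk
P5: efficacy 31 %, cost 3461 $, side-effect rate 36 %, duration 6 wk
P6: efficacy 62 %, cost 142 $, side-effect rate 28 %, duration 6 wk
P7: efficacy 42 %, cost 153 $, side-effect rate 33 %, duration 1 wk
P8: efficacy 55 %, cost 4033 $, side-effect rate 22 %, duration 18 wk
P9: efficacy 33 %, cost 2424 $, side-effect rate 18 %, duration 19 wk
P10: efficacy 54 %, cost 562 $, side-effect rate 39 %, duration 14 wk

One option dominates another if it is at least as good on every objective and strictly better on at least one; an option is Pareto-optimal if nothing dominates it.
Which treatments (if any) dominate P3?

P6

P6: efficacy 62≥57, cost 142≤1376, side-effect rate 28≤31, duration 6≤15 — dominates P3.
Others (P1, P2, P4, P5, P7, P8, P9, P10) are each worse than P3 on at least one objective.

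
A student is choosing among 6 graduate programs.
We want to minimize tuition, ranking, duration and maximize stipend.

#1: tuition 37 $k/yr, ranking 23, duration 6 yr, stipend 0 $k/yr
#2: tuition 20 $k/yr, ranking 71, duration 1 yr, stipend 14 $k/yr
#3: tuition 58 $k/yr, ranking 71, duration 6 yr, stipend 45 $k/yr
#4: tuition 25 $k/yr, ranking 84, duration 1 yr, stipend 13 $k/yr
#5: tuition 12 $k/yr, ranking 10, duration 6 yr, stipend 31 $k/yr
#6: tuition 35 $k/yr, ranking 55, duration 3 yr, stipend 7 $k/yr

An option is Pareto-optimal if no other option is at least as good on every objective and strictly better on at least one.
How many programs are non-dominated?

4

#1: dominated by #5 (tuition 12≤37, ranking 10≤23, duration 6≤6, stipend 31≥0).
#2: not dominated.
#3: not dominated (best stipend).
#4: dominated by #2 (tuition 20≤25, ranking 71≤84, duration 1≤1, stipend 14≥13).
#5: not dominated (best tuition).
#6: not dominated.
Pareto-optimal: #2, #3, #5, #6 → 4.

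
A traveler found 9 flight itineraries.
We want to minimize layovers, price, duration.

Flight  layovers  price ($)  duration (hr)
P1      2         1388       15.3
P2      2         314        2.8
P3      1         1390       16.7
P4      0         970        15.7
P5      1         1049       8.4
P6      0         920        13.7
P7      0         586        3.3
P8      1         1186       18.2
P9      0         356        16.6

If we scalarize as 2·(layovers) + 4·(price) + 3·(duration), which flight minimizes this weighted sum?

P1: 2·2 + 4·1388 + 3·15.3 = 5601.9
P2: 2·2 + 4·314 + 3·2.8 = 1268.4
P3: 2·1 + 4·1390 + 3·16.7 = 5612.1
P4: 2·0 + 4·970 + 3·15.7 = 3927.1
P5: 2·1 + 4·1049 + 3·8.4 = 4223.2
P6: 2·0 + 4·920 + 3·13.7 = 3721.1
P7: 2·0 + 4·586 + 3·3.3 = 2353.9
P8: 2·1 + 4·1186 + 3·18.2 = 4800.6
P9: 2·0 + 4·356 + 3·16.6 = 1473.8
Lowest: P2 at 1268.4.

P2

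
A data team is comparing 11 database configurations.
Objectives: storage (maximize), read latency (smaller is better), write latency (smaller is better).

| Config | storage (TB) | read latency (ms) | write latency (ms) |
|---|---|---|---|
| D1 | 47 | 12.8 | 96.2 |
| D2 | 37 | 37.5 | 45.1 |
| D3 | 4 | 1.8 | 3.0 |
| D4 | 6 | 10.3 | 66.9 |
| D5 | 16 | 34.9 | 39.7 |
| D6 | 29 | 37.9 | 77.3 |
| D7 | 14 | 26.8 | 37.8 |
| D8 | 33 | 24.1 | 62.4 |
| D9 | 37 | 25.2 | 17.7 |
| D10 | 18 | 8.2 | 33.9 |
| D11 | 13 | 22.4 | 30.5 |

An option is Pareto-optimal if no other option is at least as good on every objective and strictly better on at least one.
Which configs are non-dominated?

D1: not dominated (best storage).
D2: dominated by D9 (storage 37≥37, read latency 25.2≤37.5, write latency 17.7≤45.1).
D3: not dominated (best read latency).
D4: dominated by D10 (storage 18≥6, read latency 8.2≤10.3, write latency 33.9≤66.9).
D5: dominated by D9 (storage 37≥16, read latency 25.2≤34.9, write latency 17.7≤39.7).
D6: dominated by D2 (storage 37≥29, read latency 37.5≤37.9, write latency 45.1≤77.3).
D7: dominated by D9 (storage 37≥14, read latency 25.2≤26.8, write latency 17.7≤37.8).
D8: not dominated.
D9: not dominated.
D10: not dominated.
D11: not dominated.

D1, D3, D8, D9, D10, D11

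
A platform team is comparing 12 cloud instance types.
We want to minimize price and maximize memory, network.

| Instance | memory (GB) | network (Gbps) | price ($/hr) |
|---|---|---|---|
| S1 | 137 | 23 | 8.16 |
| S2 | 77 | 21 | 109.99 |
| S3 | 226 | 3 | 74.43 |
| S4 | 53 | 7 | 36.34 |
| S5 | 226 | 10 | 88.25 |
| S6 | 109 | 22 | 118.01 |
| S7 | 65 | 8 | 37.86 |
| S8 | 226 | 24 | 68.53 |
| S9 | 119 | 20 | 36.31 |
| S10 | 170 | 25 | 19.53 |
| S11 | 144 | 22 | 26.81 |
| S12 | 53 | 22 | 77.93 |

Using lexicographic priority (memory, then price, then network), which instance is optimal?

S8

First maximize memory: best is 226, kept {S3, S5, S8}.
Then minimize price: best is 68.53, kept {S8}.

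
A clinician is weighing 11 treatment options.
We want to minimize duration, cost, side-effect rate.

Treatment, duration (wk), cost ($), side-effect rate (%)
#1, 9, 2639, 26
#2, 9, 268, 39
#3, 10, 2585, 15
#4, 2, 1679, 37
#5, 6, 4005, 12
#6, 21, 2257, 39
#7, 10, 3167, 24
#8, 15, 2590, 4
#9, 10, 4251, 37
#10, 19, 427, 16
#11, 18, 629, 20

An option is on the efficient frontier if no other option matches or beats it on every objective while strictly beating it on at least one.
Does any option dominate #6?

#2 vs #6: duration 9≤21, cost 268≤2257, side-effect rate 39≤39 — #2 is at least as good on every objective and strictly better on at least one, so #2 dominates #6.

Yes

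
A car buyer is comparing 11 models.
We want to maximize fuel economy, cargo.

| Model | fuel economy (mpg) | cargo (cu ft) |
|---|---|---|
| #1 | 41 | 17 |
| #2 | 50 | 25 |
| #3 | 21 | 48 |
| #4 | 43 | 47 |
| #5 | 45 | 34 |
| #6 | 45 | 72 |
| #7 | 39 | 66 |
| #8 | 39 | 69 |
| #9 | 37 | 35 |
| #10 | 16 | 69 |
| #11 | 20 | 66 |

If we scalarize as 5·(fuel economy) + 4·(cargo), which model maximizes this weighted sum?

#1: 5·41 + 4·17 = 273
#2: 5·50 + 4·25 = 350
#3: 5·21 + 4·48 = 297
#4: 5·43 + 4·47 = 403
#5: 5·45 + 4·34 = 361
#6: 5·45 + 4·72 = 513
#7: 5·39 + 4·66 = 459
#8: 5·39 + 4·69 = 471
#9: 5·37 + 4·35 = 325
#10: 5·16 + 4·69 = 356
#11: 5·20 + 4·66 = 364
Highest: #6 at 513.

#6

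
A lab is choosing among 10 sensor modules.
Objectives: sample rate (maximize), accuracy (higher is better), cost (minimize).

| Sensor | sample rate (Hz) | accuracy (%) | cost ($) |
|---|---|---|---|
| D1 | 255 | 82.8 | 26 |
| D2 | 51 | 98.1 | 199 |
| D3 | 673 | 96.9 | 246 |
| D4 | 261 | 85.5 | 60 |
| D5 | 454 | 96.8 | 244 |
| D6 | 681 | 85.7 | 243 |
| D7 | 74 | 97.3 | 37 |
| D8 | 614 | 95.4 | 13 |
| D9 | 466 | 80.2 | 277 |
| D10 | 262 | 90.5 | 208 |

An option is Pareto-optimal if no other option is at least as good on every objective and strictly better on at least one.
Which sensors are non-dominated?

D1: dominated by D8 (sample rate 614≥255, accuracy 95.4≥82.8, cost 13≤26).
D2: not dominated (best accuracy).
D3: not dominated.
D4: dominated by D8 (sample rate 614≥261, accuracy 95.4≥85.5, cost 13≤60).
D5: not dominated.
D6: not dominated (best sample rate).
D7: not dominated.
D8: not dominated (best cost).
D9: dominated by D3 (sample rate 673≥466, accuracy 96.9≥80.2, cost 246≤277).
D10: dominated by D8 (sample rate 614≥262, accuracy 95.4≥90.5, cost 13≤208).

D2, D3, D5, D6, D7, D8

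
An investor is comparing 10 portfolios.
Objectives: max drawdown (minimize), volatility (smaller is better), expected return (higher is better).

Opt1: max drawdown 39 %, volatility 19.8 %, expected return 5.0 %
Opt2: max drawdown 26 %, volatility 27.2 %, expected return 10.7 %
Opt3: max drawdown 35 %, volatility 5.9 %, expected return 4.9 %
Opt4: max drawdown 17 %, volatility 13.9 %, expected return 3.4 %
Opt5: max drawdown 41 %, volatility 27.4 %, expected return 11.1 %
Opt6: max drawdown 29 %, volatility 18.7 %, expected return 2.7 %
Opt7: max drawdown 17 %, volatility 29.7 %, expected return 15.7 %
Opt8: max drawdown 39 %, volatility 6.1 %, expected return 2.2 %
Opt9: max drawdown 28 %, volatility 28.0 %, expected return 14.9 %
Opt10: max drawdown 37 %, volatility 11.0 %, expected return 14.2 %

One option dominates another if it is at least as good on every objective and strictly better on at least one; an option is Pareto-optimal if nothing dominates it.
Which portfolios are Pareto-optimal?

Opt1: dominated by Opt10 (max drawdown 37≤39, volatility 11.0≤19.8, expected return 14.2≥5.0).
Opt2: not dominated.
Opt3: not dominated (best volatility).
Opt4: not dominated.
Opt5: dominated by Opt10 (max drawdown 37≤41, volatility 11.0≤27.4, expected return 14.2≥11.1).
Opt6: dominated by Opt4 (max drawdown 17≤29, volatility 13.9≤18.7, expected return 3.4≥2.7).
Opt7: not dominated (best expected return).
Opt8: dominated by Opt3 (max drawdown 35≤39, volatility 5.9≤6.1, expected return 4.9≥2.2).
Opt9: not dominated.
Opt10: not dominated.

Opt2, Opt3, Opt4, Opt7, Opt9, Opt10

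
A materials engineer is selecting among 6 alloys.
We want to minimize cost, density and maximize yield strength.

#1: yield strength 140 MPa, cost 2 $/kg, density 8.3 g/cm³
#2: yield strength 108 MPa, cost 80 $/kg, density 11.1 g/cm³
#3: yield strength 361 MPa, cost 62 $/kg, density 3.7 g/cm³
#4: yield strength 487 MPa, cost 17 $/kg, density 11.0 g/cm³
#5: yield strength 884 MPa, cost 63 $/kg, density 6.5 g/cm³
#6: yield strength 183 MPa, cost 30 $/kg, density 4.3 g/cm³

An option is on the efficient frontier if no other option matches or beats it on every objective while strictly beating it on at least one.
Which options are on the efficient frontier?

#1: not dominated (best cost).
#2: dominated by #1 (yield strength 140≥108, cost 2≤80, density 8.3≤11.1).
#3: not dominated (best density).
#4: not dominated.
#5: not dominated (best yield strength).
#6: not dominated.

#1, #3, #4, #5, #6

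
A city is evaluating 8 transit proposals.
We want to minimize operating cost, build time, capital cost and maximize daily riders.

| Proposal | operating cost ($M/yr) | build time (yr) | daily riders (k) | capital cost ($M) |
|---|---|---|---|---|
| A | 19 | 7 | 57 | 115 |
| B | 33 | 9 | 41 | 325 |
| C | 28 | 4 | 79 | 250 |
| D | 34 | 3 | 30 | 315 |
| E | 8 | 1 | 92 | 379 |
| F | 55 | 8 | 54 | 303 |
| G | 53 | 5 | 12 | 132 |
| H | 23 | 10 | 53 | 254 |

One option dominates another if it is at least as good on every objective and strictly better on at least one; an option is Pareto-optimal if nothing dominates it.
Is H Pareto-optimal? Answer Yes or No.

A vs H: operating cost 19≤23, build time 7≤10, daily riders 57≥53, capital cost 115≤254 — A is at least as good on every objective and strictly better on at least one, so A dominates H.

No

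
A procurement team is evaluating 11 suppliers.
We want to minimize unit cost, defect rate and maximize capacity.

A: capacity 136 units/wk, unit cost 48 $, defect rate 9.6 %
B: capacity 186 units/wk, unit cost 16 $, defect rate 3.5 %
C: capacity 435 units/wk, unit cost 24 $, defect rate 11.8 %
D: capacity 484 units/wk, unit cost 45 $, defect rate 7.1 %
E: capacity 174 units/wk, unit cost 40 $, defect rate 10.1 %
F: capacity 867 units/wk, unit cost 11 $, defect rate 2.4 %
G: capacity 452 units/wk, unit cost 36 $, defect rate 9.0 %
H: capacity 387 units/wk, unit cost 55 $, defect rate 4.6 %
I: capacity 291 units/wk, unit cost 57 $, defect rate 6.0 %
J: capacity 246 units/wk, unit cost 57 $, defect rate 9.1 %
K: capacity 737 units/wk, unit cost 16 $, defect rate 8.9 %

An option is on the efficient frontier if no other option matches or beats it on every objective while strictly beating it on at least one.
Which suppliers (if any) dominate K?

F: capacity 867≥737, unit cost 11≤16, defect rate 2.4≤8.9 — dominates K.
Others (A, B, C, D, E, G, H, I, J) are each worse than K on at least one objective.

F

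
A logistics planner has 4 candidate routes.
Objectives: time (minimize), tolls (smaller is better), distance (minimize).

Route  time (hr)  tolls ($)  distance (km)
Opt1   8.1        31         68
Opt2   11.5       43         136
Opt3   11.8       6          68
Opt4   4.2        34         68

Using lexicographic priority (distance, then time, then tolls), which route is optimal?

First minimize distance: best is 68, kept {Opt1, Opt3, Opt4}.
Then minimize time: best is 4.2, kept {Opt4}.

Opt4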